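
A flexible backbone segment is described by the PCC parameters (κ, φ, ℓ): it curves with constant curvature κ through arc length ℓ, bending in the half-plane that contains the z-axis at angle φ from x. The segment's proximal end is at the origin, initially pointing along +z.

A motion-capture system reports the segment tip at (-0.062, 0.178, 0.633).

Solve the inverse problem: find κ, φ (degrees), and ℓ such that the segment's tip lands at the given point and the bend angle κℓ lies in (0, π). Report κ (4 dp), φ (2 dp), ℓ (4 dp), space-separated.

0.8642 109.20 0.6698

ρ = √(x²+y²) = √(-0.062² + 0.178²) = 0.18849
φ = atan2(y, x) mod 360° = atan2(0.178, -0.062) = 109.2040°
|p|² = ρ² + z² = 0.18849² + 0.633² = 0.43622
κ = 2ρ / |p|² = 2×0.18849 / 0.43622 = 0.86420
θ = 2·atan2(ρ, z) = 2·atan2(0.18849, 0.633) = 0.57882 rad
ℓ = θ/κ = 0.57882/0.86420 = 0.66978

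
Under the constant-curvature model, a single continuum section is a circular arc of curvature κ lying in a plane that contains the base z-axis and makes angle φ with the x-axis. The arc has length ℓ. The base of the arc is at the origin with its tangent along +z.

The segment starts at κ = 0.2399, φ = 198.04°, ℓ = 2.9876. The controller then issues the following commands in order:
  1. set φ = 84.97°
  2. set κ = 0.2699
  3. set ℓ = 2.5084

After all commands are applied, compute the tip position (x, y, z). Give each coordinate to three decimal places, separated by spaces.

0.072 0.814 2.321

initial: κ=0.2399, φ=198.04°, ℓ=2.9876
cmd 1: set φ=84.97° → (κ,φ,ℓ)=(0.2399,84.97°,2.9876) → tip=(0.0899,1.0216,2.7383)
cmd 2: set κ=0.2699 → (κ,φ,ℓ)=(0.2699,84.97°,2.9876) → tip=(0.1000,1.1363,2.6742)
cmd 3: set ℓ=2.5084 → (κ,φ,ℓ)=(0.2699,84.97°,2.5084) → tip=(0.0716,0.8140,2.3211)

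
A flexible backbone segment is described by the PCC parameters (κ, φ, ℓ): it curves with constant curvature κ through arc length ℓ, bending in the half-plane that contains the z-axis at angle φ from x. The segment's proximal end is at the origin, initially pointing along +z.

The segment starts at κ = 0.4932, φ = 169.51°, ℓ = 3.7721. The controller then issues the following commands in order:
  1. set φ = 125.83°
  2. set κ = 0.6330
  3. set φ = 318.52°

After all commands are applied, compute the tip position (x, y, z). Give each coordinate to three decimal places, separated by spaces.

2.046 -1.809 1.081

initial: κ=0.4932, φ=169.51°, ℓ=3.7721
cmd 1: set φ=125.83° → (κ,φ,ℓ)=(0.4932,125.83°,3.7721) → tip=(-1.5259,2.1133,1.9431)
cmd 2: set κ=0.6330 → (κ,φ,ℓ)=(0.6330,125.83°,3.7721) → tip=(-1.5990,2.2146,1.0813)
cmd 3: set φ=318.52° → (κ,φ,ℓ)=(0.6330,318.52°,3.7721) → tip=(2.0464,-1.8093,1.0813)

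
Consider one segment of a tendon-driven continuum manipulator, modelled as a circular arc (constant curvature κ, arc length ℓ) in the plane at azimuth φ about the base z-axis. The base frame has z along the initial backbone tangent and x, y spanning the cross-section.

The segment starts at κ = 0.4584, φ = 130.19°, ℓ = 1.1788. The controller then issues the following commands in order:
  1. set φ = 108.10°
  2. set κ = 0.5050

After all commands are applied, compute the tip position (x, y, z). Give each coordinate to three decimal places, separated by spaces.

initial: κ=0.4584, φ=130.19°, ℓ=1.1788
cmd 1: set φ=108.10° → (κ,φ,ℓ)=(0.4584,108.10°,1.1788) → tip=(-0.0966,0.2954,1.1223)
cmd 2: set κ=0.5050 → (κ,φ,ℓ)=(0.5050,108.10°,1.1788) → tip=(-0.1058,0.3238,1.1104)

-0.106 0.324 1.110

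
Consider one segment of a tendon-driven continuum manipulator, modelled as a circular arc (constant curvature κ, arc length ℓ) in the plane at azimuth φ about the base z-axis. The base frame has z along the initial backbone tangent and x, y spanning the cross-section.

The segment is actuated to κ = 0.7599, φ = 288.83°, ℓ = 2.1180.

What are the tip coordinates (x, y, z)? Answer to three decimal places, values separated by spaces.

θ = κ·ℓ = 0.7599 × 2.1180 = 1.60947 rad
ρ = (1 − cos θ)/κ = (1 − -0.03866)/0.7599 = 1.36684
z = sin θ / κ = 0.99925/0.7599 = 1.31498
x = ρ cos φ = 1.36684 × cos(288.83°) = 0.44116
y = ρ sin φ = 1.36684 × sin(288.83°) = -1.29369

0.441 -1.294 1.315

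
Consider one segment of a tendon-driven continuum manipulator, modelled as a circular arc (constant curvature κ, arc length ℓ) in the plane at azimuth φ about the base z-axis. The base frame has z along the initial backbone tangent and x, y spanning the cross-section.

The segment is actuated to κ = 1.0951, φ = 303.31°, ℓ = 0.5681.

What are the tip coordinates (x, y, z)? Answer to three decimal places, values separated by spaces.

θ = κ·ℓ = 1.0951 × 0.5681 = 0.62213 rad
ρ = (1 − cos θ)/κ = (1 − 0.81264)/1.0951 = 0.17109
z = sin θ / κ = 0.58276/1.0951 = 0.53216
x = ρ cos φ = 0.17109 × cos(303.31°) = 0.09396
y = ρ sin φ = 0.17109 × sin(303.31°) = -0.14298

0.094 -0.143 0.532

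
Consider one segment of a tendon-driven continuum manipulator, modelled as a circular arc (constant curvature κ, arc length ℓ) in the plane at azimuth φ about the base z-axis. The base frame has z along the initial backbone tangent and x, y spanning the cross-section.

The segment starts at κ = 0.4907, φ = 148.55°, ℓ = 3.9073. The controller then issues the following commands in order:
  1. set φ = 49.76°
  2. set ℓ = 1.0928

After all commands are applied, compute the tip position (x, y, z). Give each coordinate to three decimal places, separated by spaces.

initial: κ=0.4907, φ=148.55°, ℓ=3.9073
cmd 1: set φ=49.76° → (κ,φ,ℓ)=(0.4907,49.76°,3.9073) → tip=(1.7636,2.0840,1.9168)
cmd 2: set ℓ=1.0928 → (κ,φ,ℓ)=(0.4907,49.76°,1.0928) → tip=(0.1848,0.2184,1.0412)

0.185 0.218 1.041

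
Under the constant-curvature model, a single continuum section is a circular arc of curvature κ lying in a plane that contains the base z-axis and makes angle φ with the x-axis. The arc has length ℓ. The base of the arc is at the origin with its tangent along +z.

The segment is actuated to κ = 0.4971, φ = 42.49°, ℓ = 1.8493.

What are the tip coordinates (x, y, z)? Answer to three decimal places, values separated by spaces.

θ = κ·ℓ = 0.4971 × 1.8493 = 0.91929 rad
ρ = (1 − cos θ)/κ = (1 − 0.60639)/0.4971 = 0.79182
z = sin θ / κ = 0.79517/0.4971 = 1.59962
x = ρ cos φ = 0.79182 × cos(42.49°) = 0.58388
y = ρ sin φ = 0.79182 × sin(42.49°) = 0.53484

0.584 0.535 1.600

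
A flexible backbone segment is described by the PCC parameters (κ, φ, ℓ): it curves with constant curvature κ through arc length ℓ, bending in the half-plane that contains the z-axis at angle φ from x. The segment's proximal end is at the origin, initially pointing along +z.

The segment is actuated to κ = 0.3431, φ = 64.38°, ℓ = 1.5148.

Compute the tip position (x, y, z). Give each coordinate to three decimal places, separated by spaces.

θ = κ·ℓ = 0.3431 × 1.5148 = 0.51973 rad
ρ = (1 − cos θ)/κ = (1 − 0.86795)/0.3431 = 0.38486
z = sin θ / κ = 0.49664/0.3431 = 1.44752
x = ρ cos φ = 0.38486 × cos(64.38°) = 0.16641
y = ρ sin φ = 0.38486 × sin(64.38°) = 0.34702

0.166 0.347 1.448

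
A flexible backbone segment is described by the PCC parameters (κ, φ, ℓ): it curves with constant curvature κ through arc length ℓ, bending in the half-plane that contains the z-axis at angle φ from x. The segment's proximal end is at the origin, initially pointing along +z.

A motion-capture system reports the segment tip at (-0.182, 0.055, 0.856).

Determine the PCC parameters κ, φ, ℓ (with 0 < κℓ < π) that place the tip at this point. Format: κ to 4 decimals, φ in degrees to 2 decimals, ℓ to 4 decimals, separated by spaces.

0.4946 163.19 0.8839

ρ = √(x²+y²) = √(-0.182² + 0.055²) = 0.19013
φ = atan2(y, x) mod 360° = atan2(0.055, -0.182) = 163.1853°
|p|² = ρ² + z² = 0.19013² + 0.856² = 0.76888
κ = 2ρ / |p|² = 2×0.19013 / 0.76888 = 0.49456
θ = 2·atan2(ρ, z) = 2·atan2(0.19013, 0.856) = 0.43713 rad
ℓ = θ/κ = 0.43713/0.49456 = 0.88388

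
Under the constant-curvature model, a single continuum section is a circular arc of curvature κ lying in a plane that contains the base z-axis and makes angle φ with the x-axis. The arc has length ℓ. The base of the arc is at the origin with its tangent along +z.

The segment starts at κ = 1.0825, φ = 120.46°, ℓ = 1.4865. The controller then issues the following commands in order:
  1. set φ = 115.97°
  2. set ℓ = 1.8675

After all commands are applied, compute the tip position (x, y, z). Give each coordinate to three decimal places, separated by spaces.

initial: κ=1.0825, φ=120.46°, ℓ=1.4865
cmd 1: set φ=115.97° → (κ,φ,ℓ)=(1.0825,115.97°,1.4865) → tip=(-0.4200,0.8623,0.9231)
cmd 2: set ℓ=1.8675 → (κ,φ,ℓ)=(1.0825,115.97°,1.8675) → tip=(-0.5808,1.1923,0.8315)

-0.581 1.192 0.832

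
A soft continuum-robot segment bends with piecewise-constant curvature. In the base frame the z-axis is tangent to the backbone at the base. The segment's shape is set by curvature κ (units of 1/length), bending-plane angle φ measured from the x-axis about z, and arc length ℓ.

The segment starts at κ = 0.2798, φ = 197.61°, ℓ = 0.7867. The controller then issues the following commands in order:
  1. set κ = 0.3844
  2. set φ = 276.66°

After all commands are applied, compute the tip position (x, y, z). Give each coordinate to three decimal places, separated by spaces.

0.014 -0.117 0.775

initial: κ=0.2798, φ=197.61°, ℓ=0.7867
cmd 1: set κ=0.3844 → (κ,φ,ℓ)=(0.3844,197.61°,0.7867) → tip=(-0.1125,-0.0357,0.7748)
cmd 2: set φ=276.66° → (κ,φ,ℓ)=(0.3844,276.66°,0.7867) → tip=(0.0137,-0.1173,0.7748)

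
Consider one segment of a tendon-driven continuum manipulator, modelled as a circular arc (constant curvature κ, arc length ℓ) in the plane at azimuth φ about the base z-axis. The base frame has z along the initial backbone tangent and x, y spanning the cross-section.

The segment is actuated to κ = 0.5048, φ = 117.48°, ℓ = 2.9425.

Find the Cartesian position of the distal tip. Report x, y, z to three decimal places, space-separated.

-0.836 1.608 1.974

θ = κ·ℓ = 0.5048 × 2.9425 = 1.48537 rad
ρ = (1 − cos θ)/κ = (1 − 0.08532)/0.5048 = 1.81197
z = sin θ / κ = 0.99635/0.5048 = 1.97376
x = ρ cos φ = 1.81197 × cos(117.48°) = -0.83611
y = ρ sin φ = 1.81197 × sin(117.48°) = 1.60753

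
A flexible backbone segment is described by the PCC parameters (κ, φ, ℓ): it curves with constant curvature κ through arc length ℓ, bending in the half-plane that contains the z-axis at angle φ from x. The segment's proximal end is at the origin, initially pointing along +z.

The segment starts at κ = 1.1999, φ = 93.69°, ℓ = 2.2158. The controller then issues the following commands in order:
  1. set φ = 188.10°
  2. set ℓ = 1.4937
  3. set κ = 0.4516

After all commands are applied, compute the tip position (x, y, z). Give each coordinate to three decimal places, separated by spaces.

initial: κ=1.1999, φ=93.69°, ℓ=2.2158
cmd 1: set φ=188.10° → (κ,φ,ℓ)=(1.1999,188.10°,2.2158) → tip=(-1.5558,-0.2214,0.3870)
cmd 2: set ℓ=1.4937 → (κ,φ,ℓ)=(1.1999,188.10°,1.4937) → tip=(-1.0064,-0.1432,0.8130)
cmd 3: set κ=0.4516 → (κ,φ,ℓ)=(0.4516,188.10°,1.4937) → tip=(-0.4801,-0.0683,1.3830)

-0.480 -0.068 1.383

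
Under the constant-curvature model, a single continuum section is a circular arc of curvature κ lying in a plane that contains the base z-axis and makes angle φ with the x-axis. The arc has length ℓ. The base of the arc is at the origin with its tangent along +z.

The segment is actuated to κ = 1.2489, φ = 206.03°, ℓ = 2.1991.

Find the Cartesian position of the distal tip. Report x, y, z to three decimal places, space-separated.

-1.384 -0.676 0.308

θ = κ·ℓ = 1.2489 × 2.1991 = 2.74646 rad
ρ = (1 − cos θ)/κ = (1 − -0.92294)/1.2489 = 1.53971
z = sin θ / κ = 0.38493/1.2489 = 0.30822
x = ρ cos φ = 1.53971 × cos(206.03°) = -1.38353
y = ρ sin φ = 1.53971 × sin(206.03°) = -0.67569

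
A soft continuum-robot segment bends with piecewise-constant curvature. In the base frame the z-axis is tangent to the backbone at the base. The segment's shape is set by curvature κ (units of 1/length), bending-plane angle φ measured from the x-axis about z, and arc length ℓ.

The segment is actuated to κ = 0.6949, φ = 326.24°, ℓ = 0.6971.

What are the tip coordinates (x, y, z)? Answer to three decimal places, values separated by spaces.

θ = κ·ℓ = 0.6949 × 0.6971 = 0.48441 rad
ρ = (1 − cos θ)/κ = (1 − 0.88495)/0.6949 = 0.16557
z = sin θ / κ = 0.46569/0.6949 = 0.67015
x = ρ cos φ = 0.16557 × cos(326.24°) = 0.13765
y = ρ sin φ = 0.16557 × sin(326.24°) = -0.09201

0.138 -0.092 0.670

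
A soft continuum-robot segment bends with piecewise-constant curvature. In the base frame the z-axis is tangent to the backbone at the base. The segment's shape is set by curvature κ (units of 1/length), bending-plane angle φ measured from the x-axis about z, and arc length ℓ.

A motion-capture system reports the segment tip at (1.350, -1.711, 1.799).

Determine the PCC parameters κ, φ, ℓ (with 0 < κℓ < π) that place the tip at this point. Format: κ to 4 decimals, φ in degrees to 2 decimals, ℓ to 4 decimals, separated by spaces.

0.5458 308.27 3.2274

ρ = √(x²+y²) = √(1.350² + -1.711²) = 2.17945
φ = atan2(y, x) mod 360° = atan2(-1.711, 1.350) = 308.2739°
|p|² = ρ² + z² = 2.17945² + 1.799² = 7.98642
κ = 2ρ / |p|² = 2×2.17945 / 7.98642 = 0.54579
θ = 2·atan2(ρ, z) = 2·atan2(2.17945, 1.799) = 1.76147 rad
ℓ = θ/κ = 1.76147/0.54579 = 3.22738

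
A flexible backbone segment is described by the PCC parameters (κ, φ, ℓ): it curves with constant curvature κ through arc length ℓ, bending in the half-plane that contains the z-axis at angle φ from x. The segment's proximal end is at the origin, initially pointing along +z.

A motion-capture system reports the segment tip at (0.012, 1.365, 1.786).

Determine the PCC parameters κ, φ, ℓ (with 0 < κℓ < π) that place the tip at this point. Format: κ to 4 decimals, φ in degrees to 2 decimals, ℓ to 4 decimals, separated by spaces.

ρ = √(x²+y²) = √(0.012² + 1.365²) = 1.36505
φ = atan2(y, x) mod 360° = atan2(1.365, 0.012) = 89.4963°
|p|² = ρ² + z² = 1.36505² + 1.786² = 5.05316
κ = 2ρ / |p|² = 2×1.36505 / 5.05316 = 0.54028
θ = 2·atan2(ρ, z) = 2·atan2(1.36505, 1.786) = 1.30519 rad
ℓ = θ/κ = 1.30519/0.54028 = 2.41578

0.5403 89.50 2.4158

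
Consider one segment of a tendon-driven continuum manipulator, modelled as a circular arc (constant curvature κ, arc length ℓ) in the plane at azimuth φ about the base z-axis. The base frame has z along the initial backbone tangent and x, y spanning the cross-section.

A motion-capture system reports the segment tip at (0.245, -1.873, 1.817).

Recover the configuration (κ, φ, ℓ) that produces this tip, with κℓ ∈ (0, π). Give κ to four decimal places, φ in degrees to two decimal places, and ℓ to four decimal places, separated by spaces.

0.5499 277.45 2.9269

ρ = √(x²+y²) = √(0.245² + -1.873²) = 1.88896
φ = atan2(y, x) mod 360° = atan2(-1.873, 0.245) = 277.4523°
|p|² = ρ² + z² = 1.88896² + 1.817² = 6.86964
κ = 2ρ / |p|² = 2×1.88896 / 6.86964 = 0.54994
θ = 2·atan2(ρ, z) = 2·atan2(1.88896, 1.817) = 1.60962 rad
ℓ = θ/κ = 1.60962/0.54994 = 2.92689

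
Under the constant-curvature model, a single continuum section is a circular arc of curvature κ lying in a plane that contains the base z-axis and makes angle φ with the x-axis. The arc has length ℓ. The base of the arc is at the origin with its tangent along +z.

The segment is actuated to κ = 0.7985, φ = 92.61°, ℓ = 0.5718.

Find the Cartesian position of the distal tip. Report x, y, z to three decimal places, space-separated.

θ = κ·ℓ = 0.7985 × 0.5718 = 0.45658 rad
ρ = (1 − cos θ)/κ = (1 − 0.89756)/0.7985 = 0.12828
z = sin θ / κ = 0.44088/0.7985 = 0.55214
x = ρ cos φ = 0.12828 × cos(92.61°) = -0.00584
y = ρ sin φ = 0.12828 × sin(92.61°) = 0.12815

-0.006 0.128 0.552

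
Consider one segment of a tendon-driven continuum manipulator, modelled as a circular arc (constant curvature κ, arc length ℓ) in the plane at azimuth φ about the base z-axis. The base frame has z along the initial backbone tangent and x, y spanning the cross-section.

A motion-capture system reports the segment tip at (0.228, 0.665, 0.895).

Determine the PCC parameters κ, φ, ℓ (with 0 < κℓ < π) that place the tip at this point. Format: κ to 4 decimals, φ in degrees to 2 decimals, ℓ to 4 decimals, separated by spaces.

1.0855 71.08 1.2267

ρ = √(x²+y²) = √(0.228² + 0.665²) = 0.70300
φ = atan2(y, x) mod 360° = atan2(0.665, 0.228) = 71.0754°
|p|² = ρ² + z² = 0.70300² + 0.895² = 1.29523
κ = 2ρ / |p|² = 2×0.70300 / 1.29523 = 1.08552
θ = 2·atan2(ρ, z) = 2·atan2(0.70300, 0.895) = 1.33164 rad
ℓ = θ/κ = 1.33164/1.08552 = 1.22673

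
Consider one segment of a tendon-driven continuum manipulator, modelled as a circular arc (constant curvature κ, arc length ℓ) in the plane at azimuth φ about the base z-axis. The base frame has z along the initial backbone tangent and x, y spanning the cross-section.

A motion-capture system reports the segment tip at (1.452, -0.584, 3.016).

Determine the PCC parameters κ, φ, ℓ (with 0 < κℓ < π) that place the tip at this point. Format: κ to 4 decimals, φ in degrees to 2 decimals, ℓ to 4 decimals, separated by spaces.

0.2711 338.09 3.5312

ρ = √(x²+y²) = √(1.452² + -0.584²) = 1.56504
φ = atan2(y, x) mod 360° = atan2(-0.584, 1.452) = 338.0898°
|p|² = ρ² + z² = 1.56504² + 3.016² = 11.54562
κ = 2ρ / |p|² = 2×1.56504 / 11.54562 = 0.27111
θ = 2·atan2(ρ, z) = 2·atan2(1.56504, 3.016) = 0.95733 rad
ℓ = θ/κ = 0.95733/0.27111 = 3.53119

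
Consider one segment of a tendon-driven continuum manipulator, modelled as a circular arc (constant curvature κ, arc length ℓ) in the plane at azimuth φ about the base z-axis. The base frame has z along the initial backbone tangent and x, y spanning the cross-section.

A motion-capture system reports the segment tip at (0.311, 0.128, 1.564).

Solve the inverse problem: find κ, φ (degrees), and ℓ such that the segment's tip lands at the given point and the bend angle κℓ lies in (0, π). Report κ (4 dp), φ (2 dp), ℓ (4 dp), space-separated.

ρ = √(x²+y²) = √(0.311² + 0.128²) = 0.33631
φ = atan2(y, x) mod 360° = atan2(0.128, 0.311) = 22.3709°
|p|² = ρ² + z² = 0.33631² + 1.564² = 2.55920
κ = 2ρ / |p|² = 2×0.33631 / 2.55920 = 0.26282
θ = 2·atan2(ρ, z) = 2·atan2(0.33631, 1.564) = 0.42361 rad
ℓ = θ/κ = 0.42361/0.26282 = 1.61177

0.2628 22.37 1.6118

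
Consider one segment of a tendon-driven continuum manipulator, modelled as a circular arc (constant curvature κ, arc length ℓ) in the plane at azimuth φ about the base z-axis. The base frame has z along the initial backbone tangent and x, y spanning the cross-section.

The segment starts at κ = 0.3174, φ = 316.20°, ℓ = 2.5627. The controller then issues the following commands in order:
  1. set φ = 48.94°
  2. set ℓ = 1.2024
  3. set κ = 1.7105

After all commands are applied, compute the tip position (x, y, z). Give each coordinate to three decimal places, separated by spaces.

0.563 0.647 0.517

initial: κ=0.3174, φ=316.20°, ℓ=2.5627
cmd 1: set φ=48.94° → (κ,φ,ℓ)=(0.3174,48.94°,2.5627) → tip=(0.6477,0.7435,2.2893)
cmd 2: set ℓ=1.2024 → (κ,φ,ℓ)=(0.3174,48.94°,1.2024) → tip=(0.1489,0.1709,1.1734)
cmd 3: set κ=1.7105 → (κ,φ,ℓ)=(1.7105,48.94°,1.2024) → tip=(0.5633,0.6467,0.5170)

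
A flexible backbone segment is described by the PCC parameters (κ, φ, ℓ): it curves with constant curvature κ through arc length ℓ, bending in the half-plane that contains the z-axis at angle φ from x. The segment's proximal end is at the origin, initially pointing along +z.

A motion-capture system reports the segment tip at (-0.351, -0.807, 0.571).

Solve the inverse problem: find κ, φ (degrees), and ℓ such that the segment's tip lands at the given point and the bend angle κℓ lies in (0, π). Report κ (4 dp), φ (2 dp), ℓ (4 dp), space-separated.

1.5993 246.49 1.2446

ρ = √(x²+y²) = √(-0.351² + -0.807²) = 0.88003
φ = atan2(y, x) mod 360° = atan2(-0.807, -0.351) = 246.4936°
|p|² = ρ² + z² = 0.88003² + 0.571² = 1.10049
κ = 2ρ / |p|² = 2×0.88003 / 1.10049 = 1.59934
θ = 2·atan2(ρ, z) = 2·atan2(0.88003, 0.571) = 1.99047 rad
ℓ = θ/κ = 1.99047/1.59934 = 1.24456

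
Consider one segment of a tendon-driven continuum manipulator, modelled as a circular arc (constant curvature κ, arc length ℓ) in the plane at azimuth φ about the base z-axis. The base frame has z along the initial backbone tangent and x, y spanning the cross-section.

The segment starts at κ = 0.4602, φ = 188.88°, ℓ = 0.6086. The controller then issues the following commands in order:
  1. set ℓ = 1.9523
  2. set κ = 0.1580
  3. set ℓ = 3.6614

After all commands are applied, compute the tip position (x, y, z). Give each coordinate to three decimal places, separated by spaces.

-1.018 -0.159 3.461

initial: κ=0.4602, φ=188.88°, ℓ=0.6086
cmd 1: set ℓ=1.9523 → (κ,φ,ℓ)=(0.4602,188.88°,1.9523) → tip=(-0.8098,-0.1265,1.7000)
cmd 2: set κ=0.1580 → (κ,φ,ℓ)=(0.1580,188.88°,1.9523) → tip=(-0.2951,-0.0461,1.9215)
cmd 3: set ℓ=3.6614 → (κ,φ,ℓ)=(0.1580,188.88°,3.6614) → tip=(-1.0175,-0.1590,3.4606)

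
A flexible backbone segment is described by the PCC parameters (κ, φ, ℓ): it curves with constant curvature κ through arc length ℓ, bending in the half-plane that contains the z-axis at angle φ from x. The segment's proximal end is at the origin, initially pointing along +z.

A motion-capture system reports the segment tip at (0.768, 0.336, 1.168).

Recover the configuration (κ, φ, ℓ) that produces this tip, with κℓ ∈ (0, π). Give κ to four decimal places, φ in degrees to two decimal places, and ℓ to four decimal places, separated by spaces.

0.8111 23.63 1.5349

ρ = √(x²+y²) = √(0.768² + 0.336²) = 0.83828
φ = atan2(y, x) mod 360° = atan2(0.336, 0.768) = 23.6294°
|p|² = ρ² + z² = 0.83828² + 1.168² = 2.06694
κ = 2ρ / |p|² = 2×0.83828 / 2.06694 = 0.81113
θ = 2·atan2(ρ, z) = 2·atan2(0.83828, 1.168) = 1.24503 rad
ℓ = θ/κ = 1.24503/0.81113 = 1.53492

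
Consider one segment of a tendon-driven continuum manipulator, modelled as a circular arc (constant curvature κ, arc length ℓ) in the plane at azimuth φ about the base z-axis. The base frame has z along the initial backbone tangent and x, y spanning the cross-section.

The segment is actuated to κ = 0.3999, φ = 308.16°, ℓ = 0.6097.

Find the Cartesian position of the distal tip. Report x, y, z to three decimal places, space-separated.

θ = κ·ℓ = 0.3999 × 0.6097 = 0.24382 rad
ρ = (1 − cos θ)/κ = (1 − 0.97042)/0.3999 = 0.07396
z = sin θ / κ = 0.24141/0.3999 = 0.60368
x = ρ cos φ = 0.07396 × cos(308.16°) = 0.04570
y = ρ sin φ = 0.07396 × sin(308.16°) = -0.05815

0.046 -0.058 0.604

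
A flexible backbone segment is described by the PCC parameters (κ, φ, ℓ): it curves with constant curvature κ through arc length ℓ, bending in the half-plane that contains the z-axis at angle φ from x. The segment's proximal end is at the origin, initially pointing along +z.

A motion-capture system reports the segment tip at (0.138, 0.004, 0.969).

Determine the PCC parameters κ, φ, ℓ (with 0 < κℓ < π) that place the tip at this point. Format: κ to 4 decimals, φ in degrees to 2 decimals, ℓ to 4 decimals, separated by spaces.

0.2882 1.66 0.9821

ρ = √(x²+y²) = √(0.138² + 0.004²) = 0.13806
φ = atan2(y, x) mod 360° = atan2(0.004, 0.138) = 1.6603°
|p|² = ρ² + z² = 0.13806² + 0.969² = 0.95802
κ = 2ρ / |p|² = 2×0.13806 / 0.95802 = 0.28821
θ = 2·atan2(ρ, z) = 2·atan2(0.13806, 0.969) = 0.28304 rad
ℓ = θ/κ = 0.28304/0.28821 = 0.98206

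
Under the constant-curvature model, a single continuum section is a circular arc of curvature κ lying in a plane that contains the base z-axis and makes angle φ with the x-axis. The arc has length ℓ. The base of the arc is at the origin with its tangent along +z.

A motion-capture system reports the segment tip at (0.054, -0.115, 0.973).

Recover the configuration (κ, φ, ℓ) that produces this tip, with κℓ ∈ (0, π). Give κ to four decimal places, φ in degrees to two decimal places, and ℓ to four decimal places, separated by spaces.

0.2639 295.15 0.9840

ρ = √(x²+y²) = √(0.054² + -0.115²) = 0.12705
φ = atan2(y, x) mod 360° = atan2(-0.115, 0.054) = 295.1531°
|p|² = ρ² + z² = 0.12705² + 0.973² = 0.96287
κ = 2ρ / |p|² = 2×0.12705 / 0.96287 = 0.26389
θ = 2·atan2(ρ, z) = 2·atan2(0.12705, 0.973) = 0.25968 rad
ℓ = θ/κ = 0.25968/0.26389 = 0.98402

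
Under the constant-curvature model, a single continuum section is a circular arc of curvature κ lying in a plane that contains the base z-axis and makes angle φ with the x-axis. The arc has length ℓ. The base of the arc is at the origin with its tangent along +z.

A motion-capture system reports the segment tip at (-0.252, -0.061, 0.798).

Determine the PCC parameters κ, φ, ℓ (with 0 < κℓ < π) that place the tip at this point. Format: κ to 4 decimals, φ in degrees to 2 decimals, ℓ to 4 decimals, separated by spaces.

0.7366 193.61 0.8530

ρ = √(x²+y²) = √(-0.252² + -0.061²) = 0.25928
φ = atan2(y, x) mod 360° = atan2(-0.061, -0.252) = 193.6075°
|p|² = ρ² + z² = 0.25928² + 0.798² = 0.70403
κ = 2ρ / |p|² = 2×0.25928 / 0.70403 = 0.73655
θ = 2·atan2(ρ, z) = 2·atan2(0.25928, 0.798) = 0.62830 rad
ℓ = θ/κ = 0.62830/0.73655 = 0.85303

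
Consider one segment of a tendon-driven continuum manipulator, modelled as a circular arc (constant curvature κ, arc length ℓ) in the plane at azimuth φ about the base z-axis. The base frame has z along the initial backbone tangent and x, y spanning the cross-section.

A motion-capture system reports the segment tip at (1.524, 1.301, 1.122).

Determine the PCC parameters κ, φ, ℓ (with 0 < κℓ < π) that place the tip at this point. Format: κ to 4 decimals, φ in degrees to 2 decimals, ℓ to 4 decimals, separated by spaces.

ρ = √(x²+y²) = √(1.524² + 1.301²) = 2.00379
φ = atan2(y, x) mod 360° = atan2(1.301, 1.524) = 40.4865°
|p|² = ρ² + z² = 2.00379² + 1.122² = 5.27406
κ = 2ρ / |p|² = 2×2.00379 / 5.27406 = 0.75987
θ = 2·atan2(ρ, z) = 2·atan2(2.00379, 1.122) = 2.12071 rad
ℓ = θ/κ = 2.12071/0.75987 = 2.79090

0.7599 40.49 2.7909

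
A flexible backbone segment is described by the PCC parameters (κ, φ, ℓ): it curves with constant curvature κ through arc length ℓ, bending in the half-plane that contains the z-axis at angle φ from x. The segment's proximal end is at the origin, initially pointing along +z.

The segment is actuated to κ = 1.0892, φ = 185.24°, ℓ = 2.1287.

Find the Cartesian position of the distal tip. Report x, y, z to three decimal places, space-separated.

-1.536 -0.141 0.673

θ = κ·ℓ = 1.0892 × 2.1287 = 2.31858 rad
ρ = (1 − cos θ)/κ = (1 − -0.68002)/1.0892 = 1.54243
z = sin θ / κ = 0.73320/1.0892 = 0.67315
x = ρ cos φ = 1.54243 × cos(185.24°) = -1.53598
y = ρ sin φ = 1.54243 × sin(185.24°) = -0.14087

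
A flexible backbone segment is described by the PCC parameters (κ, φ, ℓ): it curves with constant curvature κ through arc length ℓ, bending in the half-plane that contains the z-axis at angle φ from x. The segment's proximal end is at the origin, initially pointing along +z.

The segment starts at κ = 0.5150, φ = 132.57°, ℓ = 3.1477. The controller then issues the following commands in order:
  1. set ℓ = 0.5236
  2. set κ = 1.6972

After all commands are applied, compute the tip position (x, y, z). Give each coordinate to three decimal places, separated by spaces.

-0.147 0.160 0.457

initial: κ=0.5150, φ=132.57°, ℓ=3.1477
cmd 1: set ℓ=0.5236 → (κ,φ,ℓ)=(0.5150,132.57°,0.5236) → tip=(-0.0475,0.0517,0.5173)
cmd 2: set κ=1.6972 → (κ,φ,ℓ)=(1.6972,132.57°,0.5236) → tip=(-0.1473,0.1604,0.4574)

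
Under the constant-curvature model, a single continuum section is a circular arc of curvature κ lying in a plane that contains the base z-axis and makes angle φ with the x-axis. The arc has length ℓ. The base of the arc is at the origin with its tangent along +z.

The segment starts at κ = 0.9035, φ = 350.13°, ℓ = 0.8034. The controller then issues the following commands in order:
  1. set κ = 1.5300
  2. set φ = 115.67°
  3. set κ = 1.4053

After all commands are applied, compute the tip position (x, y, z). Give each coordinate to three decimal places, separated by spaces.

-0.176 0.367 0.643

initial: κ=0.9035, φ=350.13°, ℓ=0.8034
cmd 1: set κ=1.5300 → (κ,φ,ℓ)=(1.5300,350.13°,0.8034) → tip=(0.4282,-0.0745,0.6158)
cmd 2: set φ=115.67° → (κ,φ,ℓ)=(1.5300,115.67°,0.8034) → tip=(-0.1883,0.3917,0.6158)
cmd 3: set κ=1.4053 → (κ,φ,ℓ)=(1.4053,115.67°,0.8034) → tip=(-0.1765,0.3671,0.6433)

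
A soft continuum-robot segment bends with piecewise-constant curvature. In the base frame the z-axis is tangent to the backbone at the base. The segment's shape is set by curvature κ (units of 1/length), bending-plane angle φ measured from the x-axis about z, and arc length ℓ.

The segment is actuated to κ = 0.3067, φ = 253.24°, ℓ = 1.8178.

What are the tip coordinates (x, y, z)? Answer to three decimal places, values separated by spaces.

θ = κ·ℓ = 0.3067 × 1.8178 = 0.55752 rad
ρ = (1 − cos θ)/κ = (1 − 0.84857)/0.3067 = 0.49374
z = sin θ / κ = 0.52908/0.3067 = 1.72508
x = ρ cos φ = 0.49374 × cos(253.24°) = -0.14238
y = ρ sin φ = 0.49374 × sin(253.24°) = -0.47277

-0.142 -0.473 1.725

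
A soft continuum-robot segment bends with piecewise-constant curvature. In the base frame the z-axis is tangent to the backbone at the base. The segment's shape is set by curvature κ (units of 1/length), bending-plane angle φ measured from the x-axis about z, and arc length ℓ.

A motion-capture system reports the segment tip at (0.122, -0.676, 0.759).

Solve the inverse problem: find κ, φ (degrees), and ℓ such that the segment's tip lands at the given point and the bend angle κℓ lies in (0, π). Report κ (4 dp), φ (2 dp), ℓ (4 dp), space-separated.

1.3110 280.23 1.1222

ρ = √(x²+y²) = √(0.122² + -0.676²) = 0.68692
φ = atan2(y, x) mod 360° = atan2(-0.676, 0.122) = 280.2302°
|p|² = ρ² + z² = 0.68692² + 0.759² = 1.04794
κ = 2ρ / |p|² = 2×0.68692 / 1.04794 = 1.31099
θ = 2·atan2(ρ, z) = 2·atan2(0.68692, 0.759) = 1.47118 rad
ℓ = θ/κ = 1.47118/1.31099 = 1.12219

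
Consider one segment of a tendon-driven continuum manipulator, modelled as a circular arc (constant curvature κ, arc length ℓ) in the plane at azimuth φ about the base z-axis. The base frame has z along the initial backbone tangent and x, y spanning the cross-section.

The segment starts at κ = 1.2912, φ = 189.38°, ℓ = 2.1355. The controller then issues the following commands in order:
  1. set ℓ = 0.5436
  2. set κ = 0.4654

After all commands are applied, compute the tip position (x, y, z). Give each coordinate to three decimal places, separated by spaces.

-0.067 -0.011 0.538

initial: κ=1.2912, φ=189.38°, ℓ=2.1355
cmd 1: set ℓ=0.5436 → (κ,φ,ℓ)=(1.2912,189.38°,0.5436) → tip=(-0.1806,-0.0298,0.5001)
cmd 2: set κ=0.4654 → (κ,φ,ℓ)=(0.4654,189.38°,0.5436) → tip=(-0.0675,-0.0111,0.5378)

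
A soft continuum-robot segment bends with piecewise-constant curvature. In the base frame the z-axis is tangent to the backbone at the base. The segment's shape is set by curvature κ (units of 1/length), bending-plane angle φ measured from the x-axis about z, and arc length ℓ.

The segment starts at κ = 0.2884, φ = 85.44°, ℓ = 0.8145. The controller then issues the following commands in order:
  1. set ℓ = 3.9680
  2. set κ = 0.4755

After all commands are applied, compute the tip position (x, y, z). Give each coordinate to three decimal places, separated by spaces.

initial: κ=0.2884, φ=85.44°, ℓ=0.8145
cmd 1: set ℓ=3.9680 → (κ,φ,ℓ)=(0.2884,85.44°,3.9680) → tip=(0.1616,2.0268,3.1569)
cmd 2: set κ=0.4755 → (κ,φ,ℓ)=(0.4755,85.44°,3.9680) → tip=(0.2192,2.7479,1.9989)

0.219 2.748 1.999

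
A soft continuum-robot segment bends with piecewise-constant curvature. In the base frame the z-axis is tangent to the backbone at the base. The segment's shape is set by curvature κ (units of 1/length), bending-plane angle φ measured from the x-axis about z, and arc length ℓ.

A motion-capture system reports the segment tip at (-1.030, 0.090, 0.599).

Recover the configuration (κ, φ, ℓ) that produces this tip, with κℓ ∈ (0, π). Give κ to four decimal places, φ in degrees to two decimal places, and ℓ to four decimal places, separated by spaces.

ρ = √(x²+y²) = √(-1.030² + 0.090²) = 1.03392
φ = atan2(y, x) mod 360° = atan2(0.090, -1.030) = 175.0063°
|p|² = ρ² + z² = 1.03392² + 0.599² = 1.42780
κ = 2ρ / |p|² = 2×1.03392 / 1.42780 = 1.44828
θ = 2·atan2(ρ, z) = 2·atan2(1.03392, 0.599) = 2.09140 rad
ℓ = θ/κ = 2.09140/1.44828 = 1.44407

1.4483 175.01 1.4441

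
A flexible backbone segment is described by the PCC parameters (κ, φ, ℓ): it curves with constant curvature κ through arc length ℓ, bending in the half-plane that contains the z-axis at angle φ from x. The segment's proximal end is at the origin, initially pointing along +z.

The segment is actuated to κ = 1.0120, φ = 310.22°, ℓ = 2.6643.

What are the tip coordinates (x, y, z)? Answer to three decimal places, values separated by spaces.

1.214 -1.435 0.426

θ = κ·ℓ = 1.0120 × 2.6643 = 2.69627 rad
ρ = (1 − cos θ)/κ = (1 − -0.90247)/1.0120 = 1.87991
z = sin θ / κ = 0.43075/1.0120 = 0.42564
x = ρ cos φ = 1.87991 × cos(310.22°) = 1.21391
y = ρ sin φ = 1.87991 × sin(310.22°) = -1.43545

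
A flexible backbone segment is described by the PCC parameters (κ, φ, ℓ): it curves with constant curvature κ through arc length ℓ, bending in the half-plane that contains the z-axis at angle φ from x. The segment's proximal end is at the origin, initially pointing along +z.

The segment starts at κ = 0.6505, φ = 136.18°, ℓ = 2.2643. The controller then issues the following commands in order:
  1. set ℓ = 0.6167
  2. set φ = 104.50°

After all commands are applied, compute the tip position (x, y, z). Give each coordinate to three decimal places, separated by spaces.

-0.031 0.118 0.600

initial: κ=0.6505, φ=136.18°, ℓ=2.2643
cmd 1: set ℓ=0.6167 → (κ,φ,ℓ)=(0.6505,136.18°,0.6167) → tip=(-0.0881,0.0845,0.6003)
cmd 2: set φ=104.50° → (κ,φ,ℓ)=(0.6505,104.50°,0.6167) → tip=(-0.0306,0.1182,0.6003)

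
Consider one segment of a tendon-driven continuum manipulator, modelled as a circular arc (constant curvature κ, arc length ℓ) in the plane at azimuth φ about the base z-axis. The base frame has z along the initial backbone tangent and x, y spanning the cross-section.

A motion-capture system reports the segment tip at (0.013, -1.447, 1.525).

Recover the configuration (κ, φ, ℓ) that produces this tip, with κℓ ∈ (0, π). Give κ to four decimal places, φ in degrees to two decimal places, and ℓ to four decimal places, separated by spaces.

0.6548 270.51 2.3187

ρ = √(x²+y²) = √(0.013² + -1.447²) = 1.44706
φ = atan2(y, x) mod 360° = atan2(-1.447, 0.013) = 270.5147°
|p|² = ρ² + z² = 1.44706² + 1.525² = 4.41960
κ = 2ρ / |p|² = 2×1.44706 / 4.41960 = 0.65484
θ = 2·atan2(ρ, z) = 2·atan2(1.44706, 1.525) = 1.51836 rad
ℓ = θ/κ = 1.51836/0.65484 = 2.31868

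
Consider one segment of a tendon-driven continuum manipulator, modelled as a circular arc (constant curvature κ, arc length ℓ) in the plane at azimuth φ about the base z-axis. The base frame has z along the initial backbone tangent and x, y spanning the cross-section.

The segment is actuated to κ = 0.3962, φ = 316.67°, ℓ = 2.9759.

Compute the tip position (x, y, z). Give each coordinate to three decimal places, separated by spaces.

1.135 -1.071 2.333

θ = κ·ℓ = 0.3962 × 2.9759 = 1.17905 rad
ρ = (1 − cos θ)/κ = (1 − 0.38180)/0.3962 = 1.56032
z = sin θ / κ = 0.92424/0.3962 = 2.33277
x = ρ cos φ = 1.56032 × cos(316.67°) = 1.13500
y = ρ sin φ = 1.56032 × sin(316.67°) = -1.07069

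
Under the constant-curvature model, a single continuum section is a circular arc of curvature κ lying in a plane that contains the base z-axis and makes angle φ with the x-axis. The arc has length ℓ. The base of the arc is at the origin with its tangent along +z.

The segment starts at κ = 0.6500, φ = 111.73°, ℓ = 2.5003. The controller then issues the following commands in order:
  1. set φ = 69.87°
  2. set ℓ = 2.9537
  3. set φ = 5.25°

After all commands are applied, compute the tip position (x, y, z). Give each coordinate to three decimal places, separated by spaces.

2.056 0.189 1.446

initial: κ=0.6500, φ=111.73°, ℓ=2.5003
cmd 1: set φ=69.87° → (κ,φ,ℓ)=(0.6500,69.87°,2.5003) → tip=(0.5583,1.5230,1.5362)
cmd 2: set ℓ=2.9537 → (κ,φ,ℓ)=(0.6500,69.87°,2.9537) → tip=(0.7106,1.9386,1.4457)
cmd 3: set φ=5.25° → (κ,φ,ℓ)=(0.6500,5.25°,2.9537) → tip=(2.0560,0.1889,1.4457)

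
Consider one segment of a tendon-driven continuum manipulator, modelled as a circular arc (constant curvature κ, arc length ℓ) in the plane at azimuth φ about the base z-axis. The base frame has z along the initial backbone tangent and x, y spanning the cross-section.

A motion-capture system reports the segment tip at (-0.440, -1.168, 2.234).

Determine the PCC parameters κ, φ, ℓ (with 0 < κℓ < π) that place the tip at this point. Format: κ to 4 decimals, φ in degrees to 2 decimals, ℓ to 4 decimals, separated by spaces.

0.3812 249.36 2.6732

ρ = √(x²+y²) = √(-0.440² + -1.168²) = 1.24813
φ = atan2(y, x) mod 360° = atan2(-1.168, -0.440) = 249.3580°
|p|² = ρ² + z² = 1.24813² + 2.234² = 6.54858
κ = 2ρ / |p|² = 2×1.24813 / 6.54858 = 0.38119
θ = 2·atan2(ρ, z) = 2·atan2(1.24813, 2.234) = 1.01899 rad
ℓ = θ/κ = 1.01899/0.38119 = 2.67318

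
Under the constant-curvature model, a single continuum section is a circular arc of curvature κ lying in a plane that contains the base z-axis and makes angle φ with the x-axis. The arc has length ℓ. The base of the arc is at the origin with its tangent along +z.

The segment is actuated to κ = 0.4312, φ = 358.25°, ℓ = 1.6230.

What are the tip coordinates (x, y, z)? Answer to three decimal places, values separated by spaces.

0.545 -0.017 1.494

θ = κ·ℓ = 0.4312 × 1.6230 = 0.69984 rad
ρ = (1 − cos θ)/κ = (1 − 0.76495)/0.4312 = 0.54511
z = sin θ / κ = 0.64409/0.4312 = 1.49372
x = ρ cos φ = 0.54511 × cos(358.25°) = 0.54486
y = ρ sin φ = 0.54511 × sin(358.25°) = -0.01665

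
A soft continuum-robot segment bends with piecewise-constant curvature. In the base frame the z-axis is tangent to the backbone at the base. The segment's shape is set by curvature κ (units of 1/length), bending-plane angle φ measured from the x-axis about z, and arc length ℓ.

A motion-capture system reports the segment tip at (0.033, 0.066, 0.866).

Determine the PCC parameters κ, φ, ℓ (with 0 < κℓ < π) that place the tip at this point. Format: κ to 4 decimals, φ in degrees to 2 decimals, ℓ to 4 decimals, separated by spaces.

0.1954 63.43 0.8702

ρ = √(x²+y²) = √(0.033² + 0.066²) = 0.07379
φ = atan2(y, x) mod 360° = atan2(0.066, 0.033) = 63.4349°
|p|² = ρ² + z² = 0.07379² + 0.866² = 0.75540
κ = 2ρ / |p|² = 2×0.07379 / 0.75540 = 0.19537
θ = 2·atan2(ρ, z) = 2·atan2(0.07379, 0.866) = 0.17001 rad
ℓ = θ/κ = 0.17001/0.19537 = 0.87019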